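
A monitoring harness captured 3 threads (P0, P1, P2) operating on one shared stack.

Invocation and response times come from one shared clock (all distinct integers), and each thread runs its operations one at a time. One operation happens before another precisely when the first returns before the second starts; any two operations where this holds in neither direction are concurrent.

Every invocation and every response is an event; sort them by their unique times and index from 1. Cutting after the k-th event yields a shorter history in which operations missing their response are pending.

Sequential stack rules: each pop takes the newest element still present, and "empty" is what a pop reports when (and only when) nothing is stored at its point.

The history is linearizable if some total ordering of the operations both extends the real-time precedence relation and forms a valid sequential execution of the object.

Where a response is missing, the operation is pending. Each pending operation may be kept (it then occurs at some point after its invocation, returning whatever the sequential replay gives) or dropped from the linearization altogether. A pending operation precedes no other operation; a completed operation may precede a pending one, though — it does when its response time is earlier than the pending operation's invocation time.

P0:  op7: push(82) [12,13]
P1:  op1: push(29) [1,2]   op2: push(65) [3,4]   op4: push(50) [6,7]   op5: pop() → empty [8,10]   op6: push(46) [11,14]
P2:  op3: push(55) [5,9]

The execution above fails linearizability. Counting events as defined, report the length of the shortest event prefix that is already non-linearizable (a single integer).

10

events 1..9 are linearizable, e.g. via op1, op2, op3, op4:
step 1: op1 push(29) — stack <29>
step 2: op2 push(65) — stack <29,65>
step 3: op3 push(55) — stack <29,65,55>
step 4: op4 push(50) — stack <29,65,55,50>
once event 10 joins (op5's response, time 10), exhaustive search finds no witness
for example op1, op2, op3, op4, op5 fails at step 5: op5 pop() → empty is not legal there
for example op1, op2, op4, op3, op5 fails at step 5: op5 pop() → empty is not legal there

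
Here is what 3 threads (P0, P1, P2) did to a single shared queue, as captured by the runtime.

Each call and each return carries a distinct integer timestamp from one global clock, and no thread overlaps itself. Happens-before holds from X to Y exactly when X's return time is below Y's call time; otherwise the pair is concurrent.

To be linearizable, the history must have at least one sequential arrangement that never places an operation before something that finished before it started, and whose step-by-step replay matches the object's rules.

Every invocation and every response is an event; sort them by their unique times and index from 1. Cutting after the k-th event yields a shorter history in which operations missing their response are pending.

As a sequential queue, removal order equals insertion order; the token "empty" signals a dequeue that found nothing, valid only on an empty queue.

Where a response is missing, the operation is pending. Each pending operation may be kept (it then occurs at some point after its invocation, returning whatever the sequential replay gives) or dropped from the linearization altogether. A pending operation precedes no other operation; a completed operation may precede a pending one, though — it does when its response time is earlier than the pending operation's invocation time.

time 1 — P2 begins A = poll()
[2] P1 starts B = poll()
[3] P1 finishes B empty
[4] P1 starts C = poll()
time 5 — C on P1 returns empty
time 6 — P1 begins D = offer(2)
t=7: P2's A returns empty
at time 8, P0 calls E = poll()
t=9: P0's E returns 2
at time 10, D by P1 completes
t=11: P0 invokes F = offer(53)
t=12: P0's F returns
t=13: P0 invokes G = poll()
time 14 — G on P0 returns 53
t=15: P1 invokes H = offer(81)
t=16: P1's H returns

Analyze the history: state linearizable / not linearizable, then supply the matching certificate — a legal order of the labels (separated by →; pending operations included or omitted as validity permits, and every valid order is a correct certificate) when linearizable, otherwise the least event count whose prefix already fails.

1. A poll() → empty, leaving queue <>
2. B poll() → empty, leaving queue <>
3. C poll() → empty, leaving queue <>
4. D offer(2), leaving queue <2>
5. E poll() → 2, leaving queue <>
6. F offer(53), leaving queue <53>
7. G poll() → 53, leaving queue <>
8. H offer(81), leaving queue <81>

linearizable — witness: A → B → C → D → E → F → G → H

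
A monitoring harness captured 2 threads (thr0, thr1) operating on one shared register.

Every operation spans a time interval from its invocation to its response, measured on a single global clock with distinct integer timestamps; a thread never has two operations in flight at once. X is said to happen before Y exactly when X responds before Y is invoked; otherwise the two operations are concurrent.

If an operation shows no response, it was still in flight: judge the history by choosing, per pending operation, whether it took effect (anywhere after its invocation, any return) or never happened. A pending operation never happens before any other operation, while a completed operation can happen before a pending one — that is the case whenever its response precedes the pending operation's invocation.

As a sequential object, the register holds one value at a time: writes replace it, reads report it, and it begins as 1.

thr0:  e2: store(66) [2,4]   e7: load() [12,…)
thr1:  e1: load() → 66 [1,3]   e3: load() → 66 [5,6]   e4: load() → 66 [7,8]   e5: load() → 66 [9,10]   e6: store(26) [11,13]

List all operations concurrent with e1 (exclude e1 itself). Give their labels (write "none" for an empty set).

e2

e1 runs from 1 to 3; window-overlapping ops are concurrent
e2 [2,4]: concurrent
e3 [5,6]: after
e4 [7,8]: after
e5 [9,10]: after
e6 [11,13]: after
e7 [12,…): after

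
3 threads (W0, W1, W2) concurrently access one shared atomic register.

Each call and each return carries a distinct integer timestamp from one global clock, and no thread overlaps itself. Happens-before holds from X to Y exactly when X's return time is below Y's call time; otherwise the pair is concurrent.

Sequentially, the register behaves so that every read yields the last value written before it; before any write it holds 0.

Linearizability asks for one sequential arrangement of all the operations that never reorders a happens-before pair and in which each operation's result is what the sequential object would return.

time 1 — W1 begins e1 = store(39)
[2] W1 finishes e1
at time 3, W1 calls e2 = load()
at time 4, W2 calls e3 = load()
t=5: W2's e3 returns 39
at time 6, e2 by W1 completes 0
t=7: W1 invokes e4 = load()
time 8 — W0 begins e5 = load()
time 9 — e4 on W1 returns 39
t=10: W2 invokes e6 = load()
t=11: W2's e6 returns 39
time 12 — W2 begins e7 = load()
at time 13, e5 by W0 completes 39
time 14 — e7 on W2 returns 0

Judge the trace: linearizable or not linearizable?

not linearizable

prefix check: 1..5 passes, 1..6 fails once e2's time-6 response joins
no legal order exists: 2 real-time-consistent candidates over 3 completed atomic register operations, all rejected
sample order e1, e2, e3 stalls at step 2 — e2 load() → 0 has no legal effect
sample order e1, e3, e2 stalls at step 3 — e2 load() → 0 has no legal effect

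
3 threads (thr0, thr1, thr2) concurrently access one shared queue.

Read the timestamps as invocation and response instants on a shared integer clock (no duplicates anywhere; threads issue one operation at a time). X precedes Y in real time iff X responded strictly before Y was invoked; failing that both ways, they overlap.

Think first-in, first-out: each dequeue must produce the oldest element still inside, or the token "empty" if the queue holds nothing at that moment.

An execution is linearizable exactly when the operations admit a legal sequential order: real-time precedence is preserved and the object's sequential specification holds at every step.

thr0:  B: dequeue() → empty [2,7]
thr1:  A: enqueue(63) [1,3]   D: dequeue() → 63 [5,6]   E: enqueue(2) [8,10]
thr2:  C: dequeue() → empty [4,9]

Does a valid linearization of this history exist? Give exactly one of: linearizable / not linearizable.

a witness: A, D, B, C, E
1. A enqueue(63), leaving queue <63>
2. D dequeue() → 63, leaving queue <>
3. B dequeue() → empty, leaving queue <>
4. C dequeue() → empty, leaving queue <>
5. E enqueue(2), leaving queue <2>

linearizable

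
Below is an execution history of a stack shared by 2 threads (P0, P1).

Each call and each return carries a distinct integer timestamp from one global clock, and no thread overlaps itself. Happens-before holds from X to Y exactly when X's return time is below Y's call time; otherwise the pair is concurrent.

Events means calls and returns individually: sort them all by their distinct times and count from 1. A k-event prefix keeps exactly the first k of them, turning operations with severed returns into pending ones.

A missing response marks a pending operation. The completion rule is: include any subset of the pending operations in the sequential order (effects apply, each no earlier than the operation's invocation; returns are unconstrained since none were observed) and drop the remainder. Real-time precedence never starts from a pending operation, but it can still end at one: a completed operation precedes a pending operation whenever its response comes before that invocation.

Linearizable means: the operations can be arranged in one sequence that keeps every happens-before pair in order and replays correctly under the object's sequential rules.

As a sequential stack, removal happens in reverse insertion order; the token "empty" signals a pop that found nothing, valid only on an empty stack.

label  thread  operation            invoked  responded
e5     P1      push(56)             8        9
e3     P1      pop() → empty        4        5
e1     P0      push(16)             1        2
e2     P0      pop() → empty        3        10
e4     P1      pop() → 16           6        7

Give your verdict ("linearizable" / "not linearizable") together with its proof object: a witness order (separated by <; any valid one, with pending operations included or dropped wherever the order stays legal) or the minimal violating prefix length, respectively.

not linearizable — minimal violating prefix: 7 events

the violation lands at event 7, e4's response at time 7: events 1..6 linearize, events 1..7 do not
the completed operations (3 total) allow one real-time order; the stack replay rejects it
completion choices over the 1 pending operation (e2) were checked; none helps
sample order e1, e3, e4 (pending dropped) stalls at step 2 — e3 pop() → empty has no legal effect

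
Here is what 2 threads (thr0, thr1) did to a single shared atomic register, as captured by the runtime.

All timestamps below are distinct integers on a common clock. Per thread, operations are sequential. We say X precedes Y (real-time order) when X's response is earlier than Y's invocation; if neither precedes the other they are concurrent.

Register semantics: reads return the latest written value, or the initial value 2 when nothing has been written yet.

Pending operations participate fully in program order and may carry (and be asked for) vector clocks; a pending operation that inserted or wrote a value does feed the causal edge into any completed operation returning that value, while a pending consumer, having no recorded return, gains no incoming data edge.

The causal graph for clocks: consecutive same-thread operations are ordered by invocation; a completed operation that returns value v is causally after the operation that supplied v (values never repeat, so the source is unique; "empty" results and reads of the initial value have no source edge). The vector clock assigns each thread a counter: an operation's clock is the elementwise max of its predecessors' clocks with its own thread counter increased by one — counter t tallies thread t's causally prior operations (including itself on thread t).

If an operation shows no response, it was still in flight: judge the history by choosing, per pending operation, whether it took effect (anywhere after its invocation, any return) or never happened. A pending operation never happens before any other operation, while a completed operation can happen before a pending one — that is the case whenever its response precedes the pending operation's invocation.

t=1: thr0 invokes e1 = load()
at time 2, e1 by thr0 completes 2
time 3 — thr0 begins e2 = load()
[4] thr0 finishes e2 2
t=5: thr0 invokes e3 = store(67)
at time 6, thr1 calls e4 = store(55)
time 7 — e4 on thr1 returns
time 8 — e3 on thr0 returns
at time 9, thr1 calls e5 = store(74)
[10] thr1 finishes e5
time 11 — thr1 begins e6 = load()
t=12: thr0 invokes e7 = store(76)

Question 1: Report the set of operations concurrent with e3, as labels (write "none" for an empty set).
e4

overlap test against e3 [5,8]: concurrent iff the interval meets 5..8
e1 [1,2]: before
e2 [3,4]: before
e4 [6,7]: concurrent
e5 [9,10]: after
e6 [11,…): after
e7 [12,…): after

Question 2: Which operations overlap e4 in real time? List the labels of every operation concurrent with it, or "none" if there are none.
e3

concurrent with e4 ([6,7]): every op whose interval crosses 6..7
e1 [1,2]: before
e2 [3,4]: before
e3 [5,8]: concurrent
e5 [9,10]: after
e6 [11,…): after
e7 [12,…): after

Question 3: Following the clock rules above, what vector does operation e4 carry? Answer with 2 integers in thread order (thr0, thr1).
(0, 1)

no predecessors for e4 (invoked 6): thr1 increments from zero → (0, 1)
no predecessors for e1 (invoked 1): thr0 increments from zero → (1, 0)
from VC(e4)=(0, 1), e5 (invoked 9) maxes components and bumps thr1 → (0, 2)
from VC(e1)=(1, 0), e2 (invoked 3) maxes components and bumps thr0 → (2, 0)
from VC(e5)=(0, 2), e6 (invoked 11) maxes components and bumps thr1 → (0, 3)
from VC(e2)=(2, 0), e3 (invoked 5) maxes components and bumps thr0 → (3, 0)
from VC(e3)=(3, 0), e7 (invoked 12) maxes components and bumps thr0 → (4, 0)
target: VC(e4) = (0, 1)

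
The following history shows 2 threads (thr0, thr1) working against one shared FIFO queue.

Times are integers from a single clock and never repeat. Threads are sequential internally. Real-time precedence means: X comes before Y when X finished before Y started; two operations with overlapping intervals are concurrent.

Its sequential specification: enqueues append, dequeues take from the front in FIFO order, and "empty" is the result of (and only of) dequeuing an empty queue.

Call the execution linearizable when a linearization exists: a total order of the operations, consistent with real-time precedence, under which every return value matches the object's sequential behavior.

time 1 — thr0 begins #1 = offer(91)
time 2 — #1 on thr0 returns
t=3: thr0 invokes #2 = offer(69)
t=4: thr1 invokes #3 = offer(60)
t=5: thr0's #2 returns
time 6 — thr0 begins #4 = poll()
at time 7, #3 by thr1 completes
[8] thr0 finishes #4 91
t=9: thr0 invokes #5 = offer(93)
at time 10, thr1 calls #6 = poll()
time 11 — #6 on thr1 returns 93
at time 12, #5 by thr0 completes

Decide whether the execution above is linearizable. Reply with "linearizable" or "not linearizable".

prefix check: 1..10 passes, 1..11 fails once #6's time-11 response joins
the 5 completed operations admit 3 real-time orders; each fails the FIFO queue replay
include/drop combinations of the 1 pending operation (#5) were all tried; none helps
take #1, #2, #3, #4, #6 (pending dropped): step 5 already fails, because #6 poll() → 93 cannot occur there
take #1, #2, #4, #3, #6 (pending dropped): step 5 already fails, because #6 poll() → 93 cannot occur there

not linearizable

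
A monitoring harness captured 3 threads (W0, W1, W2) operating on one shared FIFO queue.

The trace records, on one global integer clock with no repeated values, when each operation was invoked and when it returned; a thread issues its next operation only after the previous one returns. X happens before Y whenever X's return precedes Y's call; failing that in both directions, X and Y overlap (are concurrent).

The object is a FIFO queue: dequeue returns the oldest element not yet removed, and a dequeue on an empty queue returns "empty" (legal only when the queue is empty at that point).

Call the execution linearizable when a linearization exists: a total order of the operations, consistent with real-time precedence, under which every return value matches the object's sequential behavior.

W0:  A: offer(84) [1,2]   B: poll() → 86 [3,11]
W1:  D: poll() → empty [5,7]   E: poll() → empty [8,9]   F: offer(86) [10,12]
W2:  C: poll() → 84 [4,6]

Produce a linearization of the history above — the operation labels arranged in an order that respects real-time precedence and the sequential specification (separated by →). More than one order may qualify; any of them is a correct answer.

A → C → D → E → F → B

1. A offer(84), leaving queue <84>
2. C poll() → 84, leaving queue <>
3. D poll() → empty, leaving queue <>
4. E poll() → empty, leaving queue <>
5. F offer(86), leaving queue <86>
6. B poll() → 86, leaving queue <>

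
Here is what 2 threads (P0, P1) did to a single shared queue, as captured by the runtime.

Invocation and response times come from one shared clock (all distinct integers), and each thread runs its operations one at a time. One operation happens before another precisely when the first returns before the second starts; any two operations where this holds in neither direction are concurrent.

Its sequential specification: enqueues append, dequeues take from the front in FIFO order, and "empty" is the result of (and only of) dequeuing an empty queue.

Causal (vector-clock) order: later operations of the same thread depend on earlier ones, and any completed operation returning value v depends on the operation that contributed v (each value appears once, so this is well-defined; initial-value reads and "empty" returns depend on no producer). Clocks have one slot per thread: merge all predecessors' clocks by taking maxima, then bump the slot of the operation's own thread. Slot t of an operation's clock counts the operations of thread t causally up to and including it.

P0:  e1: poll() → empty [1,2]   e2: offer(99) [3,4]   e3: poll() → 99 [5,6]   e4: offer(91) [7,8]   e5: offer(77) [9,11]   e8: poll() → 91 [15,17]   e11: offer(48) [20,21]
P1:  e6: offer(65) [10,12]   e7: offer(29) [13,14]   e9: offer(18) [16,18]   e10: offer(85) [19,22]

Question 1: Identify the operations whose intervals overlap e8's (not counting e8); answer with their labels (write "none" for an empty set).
e8 spans [15,17]: anything still running between times 15 and 17 counts as concurrent
e1 [1,2]: before
e2 [3,4]: before
e3 [5,6]: before
e4 [7,8]: before
e5 [9,11]: before
e6 [10,12]: before
e7 [13,14]: before
e9 [16,18]: concurrent
e10 [19,22]: after
e11 [20,21]: after

e9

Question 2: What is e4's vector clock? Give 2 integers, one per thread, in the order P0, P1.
e6, invoked 10, has no incoming edges; only P1's bump applies → (0, 1)
e1, invoked 1, has no incoming edges; only P0's bump applies → (1, 0)
from VC(e6)=(0, 1), e7 (invoked 13) maxes components and bumps P1 → (0, 2)
from VC(e1)=(1, 0), e2 (invoked 3) maxes components and bumps P0 → (2, 0)
from VC(e7)=(0, 2), e9 (invoked 16) maxes components and bumps P1 → (0, 3)
from VC(e2)=(2, 0), e3 (invoked 5) maxes components and bumps P0 → (3, 0)
from VC(e9)=(0, 3), e10 (invoked 19) maxes components and bumps P1 → (0, 4)
from VC(e3)=(3, 0), e4 (invoked 7) maxes components and bumps P0 → (4, 0)
from VC(e4)=(4, 0), e5 (invoked 9) maxes components and bumps P0 → (5, 0)
from VC(e4)=(4, 0), VC(e5)=(5, 0), e8 (invoked 15) maxes components and bumps P0 → (6, 0)
from VC(e8)=(6, 0), e11 (invoked 20) maxes components and bumps P0 → (7, 0)
target: VC(e4) = (4, 0)

(4, 0)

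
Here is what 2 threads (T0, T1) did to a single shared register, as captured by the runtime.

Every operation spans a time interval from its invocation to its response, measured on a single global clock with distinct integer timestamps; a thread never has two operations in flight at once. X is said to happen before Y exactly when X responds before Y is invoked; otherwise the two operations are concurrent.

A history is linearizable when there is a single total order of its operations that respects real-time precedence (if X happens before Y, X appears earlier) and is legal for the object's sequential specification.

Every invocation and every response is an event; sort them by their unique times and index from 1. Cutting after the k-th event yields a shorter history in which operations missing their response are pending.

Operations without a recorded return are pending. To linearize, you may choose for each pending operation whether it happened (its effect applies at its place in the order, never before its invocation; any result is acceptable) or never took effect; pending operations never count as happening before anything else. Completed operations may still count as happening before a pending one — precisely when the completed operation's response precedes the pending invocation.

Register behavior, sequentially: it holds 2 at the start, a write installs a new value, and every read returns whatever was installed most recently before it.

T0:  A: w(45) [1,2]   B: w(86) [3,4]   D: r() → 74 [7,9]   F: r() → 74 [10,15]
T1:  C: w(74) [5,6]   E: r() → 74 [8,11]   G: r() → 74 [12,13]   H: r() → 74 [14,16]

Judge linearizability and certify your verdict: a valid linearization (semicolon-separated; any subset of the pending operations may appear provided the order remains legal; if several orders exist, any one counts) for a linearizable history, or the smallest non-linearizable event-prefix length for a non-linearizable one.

linearizable — witness: A; B; C; D; E; F; G; H

after step 1 (A w(45)): value 45
after step 2 (B w(86)): value 86
after step 3 (C w(74)): value 74
after step 4 (D r() → 74): value 74
after step 5 (E r() → 74): value 74
after step 6 (F r() → 74): value 74
after step 7 (G r() → 74): value 74
after step 8 (H r() → 74): value 74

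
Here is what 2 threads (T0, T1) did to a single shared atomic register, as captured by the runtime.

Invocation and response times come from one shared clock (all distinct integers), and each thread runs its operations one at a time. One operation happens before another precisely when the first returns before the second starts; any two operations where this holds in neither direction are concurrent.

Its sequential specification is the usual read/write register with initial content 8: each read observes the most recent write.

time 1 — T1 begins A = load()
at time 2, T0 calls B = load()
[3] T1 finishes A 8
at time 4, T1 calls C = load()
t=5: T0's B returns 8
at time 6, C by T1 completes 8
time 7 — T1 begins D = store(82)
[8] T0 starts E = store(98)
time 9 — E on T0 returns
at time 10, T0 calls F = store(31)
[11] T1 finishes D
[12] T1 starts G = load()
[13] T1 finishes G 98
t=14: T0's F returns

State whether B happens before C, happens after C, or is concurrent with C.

concurrent

B spans [2,5], C spans [4,6]
the intervals overlap in both directions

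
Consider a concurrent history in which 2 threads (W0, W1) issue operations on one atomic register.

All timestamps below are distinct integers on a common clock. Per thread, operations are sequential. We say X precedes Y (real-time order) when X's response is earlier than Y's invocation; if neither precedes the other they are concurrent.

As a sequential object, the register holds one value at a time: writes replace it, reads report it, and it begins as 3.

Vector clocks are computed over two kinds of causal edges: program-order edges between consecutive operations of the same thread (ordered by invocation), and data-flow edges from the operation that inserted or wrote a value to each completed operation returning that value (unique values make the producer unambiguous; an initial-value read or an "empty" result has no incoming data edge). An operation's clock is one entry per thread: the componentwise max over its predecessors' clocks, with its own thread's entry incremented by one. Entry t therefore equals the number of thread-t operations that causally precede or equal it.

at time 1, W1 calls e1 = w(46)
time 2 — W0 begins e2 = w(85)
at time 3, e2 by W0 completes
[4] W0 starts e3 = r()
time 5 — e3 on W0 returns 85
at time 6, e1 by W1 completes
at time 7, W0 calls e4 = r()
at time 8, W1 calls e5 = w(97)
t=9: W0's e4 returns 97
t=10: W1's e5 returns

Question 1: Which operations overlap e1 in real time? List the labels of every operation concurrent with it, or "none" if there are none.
Answer: e2, e3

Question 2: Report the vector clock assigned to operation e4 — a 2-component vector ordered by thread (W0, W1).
Answer: (3, 2)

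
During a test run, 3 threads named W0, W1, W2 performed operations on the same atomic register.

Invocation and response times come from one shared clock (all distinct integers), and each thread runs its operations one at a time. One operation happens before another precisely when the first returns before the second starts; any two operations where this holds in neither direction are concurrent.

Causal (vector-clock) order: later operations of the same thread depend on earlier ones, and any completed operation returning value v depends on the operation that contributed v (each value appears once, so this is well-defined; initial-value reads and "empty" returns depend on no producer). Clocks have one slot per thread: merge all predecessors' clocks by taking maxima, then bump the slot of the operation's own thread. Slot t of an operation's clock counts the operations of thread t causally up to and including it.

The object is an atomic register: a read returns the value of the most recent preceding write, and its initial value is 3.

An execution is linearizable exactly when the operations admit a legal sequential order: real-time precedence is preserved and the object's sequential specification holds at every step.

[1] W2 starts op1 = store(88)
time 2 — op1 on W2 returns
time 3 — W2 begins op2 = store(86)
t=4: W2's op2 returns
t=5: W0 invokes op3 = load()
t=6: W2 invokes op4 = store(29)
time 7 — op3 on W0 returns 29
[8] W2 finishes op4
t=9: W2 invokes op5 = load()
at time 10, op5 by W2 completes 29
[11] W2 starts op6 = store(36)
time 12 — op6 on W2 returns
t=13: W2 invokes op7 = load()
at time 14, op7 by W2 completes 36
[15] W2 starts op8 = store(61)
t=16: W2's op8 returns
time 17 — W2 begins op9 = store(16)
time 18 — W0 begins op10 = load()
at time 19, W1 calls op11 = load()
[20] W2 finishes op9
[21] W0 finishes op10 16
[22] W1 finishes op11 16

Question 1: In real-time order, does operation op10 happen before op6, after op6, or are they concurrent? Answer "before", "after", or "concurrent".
op10 spans [18,21], op6 spans [11,12]
resp(op6)=12 < inv(op10)=18

after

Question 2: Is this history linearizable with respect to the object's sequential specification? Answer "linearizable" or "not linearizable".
a witness: op1, op2, op4, op3, op5, op6, op7, op8, op9, op10, op11
after step 1 (op1 store(88)): value 88
after step 2 (op2 store(86)): value 86
after step 3 (op4 store(29)): value 29
after step 4 (op3 load() → 29): value 29
after step 5 (op5 load() → 29): value 29
after step 6 (op6 store(36)): value 36
after step 7 (op7 load() → 36): value 36
after step 8 (op8 store(61)): value 61
after step 9 (op9 store(16)): value 16
after step 10 (op10 load() → 16): value 16
after step 11 (op11 load() → 16): value 16

linearizable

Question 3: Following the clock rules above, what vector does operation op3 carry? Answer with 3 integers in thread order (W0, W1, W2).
op1, invoked 1, has no incoming edges; only W2's bump applies → (0, 0, 1)
VC(op2, invoked at 3): max of VC(op1)=(0, 0, 1), then +1 on thread W2 → (0, 0, 2)
VC(op4, invoked at 6): max of VC(op2)=(0, 0, 2), then +1 on thread W2 → (0, 0, 3)
VC(op5, invoked at 9): max of VC(op4)=(0, 0, 3), then +1 on thread W2 → (0, 0, 4)
VC(op3, invoked at 5): max of VC(op4)=(0, 0, 3), then +1 on thread W0 → (1, 0, 3)
VC(op6, invoked at 11): max of VC(op5)=(0, 0, 4), then +1 on thread W2 → (0, 0, 5)
VC(op7, invoked at 13): max of VC(op6)=(0, 0, 5), then +1 on thread W2 → (0, 0, 6)
VC(op8, invoked at 15): max of VC(op7)=(0, 0, 6), then +1 on thread W2 → (0, 0, 7)
VC(op9, invoked at 17): max of VC(op8)=(0, 0, 7), then +1 on thread W2 → (0, 0, 8)
VC(op11, invoked at 19): max of VC(op9)=(0, 0, 8), then +1 on thread W1 → (0, 1, 8)
VC(op10, invoked at 18): max of VC(op3)=(1, 0, 3), VC(op9)=(0, 0, 8), then +1 on thread W0 → (2, 0, 8)
target: VC(op3) = (1, 0, 3)

(1, 0, 3)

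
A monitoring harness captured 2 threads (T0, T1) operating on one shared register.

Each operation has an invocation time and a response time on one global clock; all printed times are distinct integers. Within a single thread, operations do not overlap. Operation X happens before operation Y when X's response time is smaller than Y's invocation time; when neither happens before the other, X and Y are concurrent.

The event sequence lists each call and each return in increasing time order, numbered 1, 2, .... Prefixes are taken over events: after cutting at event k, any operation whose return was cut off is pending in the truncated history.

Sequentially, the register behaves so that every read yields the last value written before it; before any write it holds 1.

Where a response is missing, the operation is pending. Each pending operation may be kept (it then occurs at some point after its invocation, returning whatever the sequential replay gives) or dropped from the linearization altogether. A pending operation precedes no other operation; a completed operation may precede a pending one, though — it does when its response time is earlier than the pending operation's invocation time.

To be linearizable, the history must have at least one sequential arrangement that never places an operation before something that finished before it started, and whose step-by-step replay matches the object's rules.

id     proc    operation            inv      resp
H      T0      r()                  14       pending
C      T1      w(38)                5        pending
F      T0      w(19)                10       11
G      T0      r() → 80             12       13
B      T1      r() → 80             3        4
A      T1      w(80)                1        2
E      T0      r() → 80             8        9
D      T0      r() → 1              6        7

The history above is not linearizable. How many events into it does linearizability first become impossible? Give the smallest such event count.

events 1..6 are linearizable; a witness order is A, B:
step 1: A w(80) — value 80
step 2: B r() → 80 — value 80
with event 7 included (D responding at time 7), all real-time-consistent orders fail
including or dropping the 1 pending operation (C) in any combination fails
take A, B, D (pending dropped): step 3 already fails, because D r() → 1 cannot occur there

7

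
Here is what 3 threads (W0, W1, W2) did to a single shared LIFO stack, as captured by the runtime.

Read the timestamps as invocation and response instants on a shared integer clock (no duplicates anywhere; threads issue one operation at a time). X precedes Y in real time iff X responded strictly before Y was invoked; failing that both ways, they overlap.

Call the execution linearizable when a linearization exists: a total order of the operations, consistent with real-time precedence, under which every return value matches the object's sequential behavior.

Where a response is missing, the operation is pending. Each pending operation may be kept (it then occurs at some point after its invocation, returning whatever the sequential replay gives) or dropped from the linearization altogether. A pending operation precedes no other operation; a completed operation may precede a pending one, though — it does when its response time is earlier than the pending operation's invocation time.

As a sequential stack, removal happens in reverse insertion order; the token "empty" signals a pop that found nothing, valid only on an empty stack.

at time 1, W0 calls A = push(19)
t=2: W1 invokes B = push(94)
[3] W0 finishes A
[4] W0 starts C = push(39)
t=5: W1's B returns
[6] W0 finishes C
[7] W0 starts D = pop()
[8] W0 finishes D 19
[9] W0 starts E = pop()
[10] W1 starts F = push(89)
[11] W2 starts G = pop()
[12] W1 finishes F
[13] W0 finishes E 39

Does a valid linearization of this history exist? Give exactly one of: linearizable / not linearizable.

not linearizable

cut after 7 events: linearizable; cut after 8 events (D responds, time 8): not linearizable
every one of the 3 real-time-consistent orders over 4 completed LIFO stack ops fails the sequential spec
sample order A, B, C, D stalls at step 4 — D pop() → 19 has no legal effect
sample order A, C, B, D stalls at step 4 — D pop() → 19 has no legal effect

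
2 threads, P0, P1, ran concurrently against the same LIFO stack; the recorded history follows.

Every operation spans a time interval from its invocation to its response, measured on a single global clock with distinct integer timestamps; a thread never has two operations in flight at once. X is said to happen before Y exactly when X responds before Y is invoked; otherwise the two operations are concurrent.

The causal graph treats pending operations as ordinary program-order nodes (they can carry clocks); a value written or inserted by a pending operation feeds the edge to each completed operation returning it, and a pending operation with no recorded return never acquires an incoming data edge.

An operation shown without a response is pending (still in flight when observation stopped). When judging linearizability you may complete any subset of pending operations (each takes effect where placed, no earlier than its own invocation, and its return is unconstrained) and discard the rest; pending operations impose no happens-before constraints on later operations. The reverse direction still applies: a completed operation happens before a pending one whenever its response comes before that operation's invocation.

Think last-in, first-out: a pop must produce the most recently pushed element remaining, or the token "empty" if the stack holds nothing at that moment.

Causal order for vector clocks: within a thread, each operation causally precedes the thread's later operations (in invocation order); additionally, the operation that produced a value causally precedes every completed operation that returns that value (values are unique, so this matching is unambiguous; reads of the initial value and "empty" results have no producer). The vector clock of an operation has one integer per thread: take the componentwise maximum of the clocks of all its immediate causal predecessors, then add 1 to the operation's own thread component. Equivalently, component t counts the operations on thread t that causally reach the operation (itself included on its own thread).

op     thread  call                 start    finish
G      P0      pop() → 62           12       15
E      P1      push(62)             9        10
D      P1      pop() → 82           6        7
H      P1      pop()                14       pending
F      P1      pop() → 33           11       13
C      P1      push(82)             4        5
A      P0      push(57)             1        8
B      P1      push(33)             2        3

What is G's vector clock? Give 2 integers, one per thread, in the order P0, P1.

(2, 4)

no predecessors for B (invoked 2): P1 increments from zero → (0, 1)
no predecessors for A (invoked 1): P0 increments from zero → (1, 0)
merge at C (invoked 4): VC(B)=(0, 1), own-thread bump on P1 → (0, 2)
merge at D (invoked 6): VC(C)=(0, 2), own-thread bump on P1 → (0, 3)
merge at E (invoked 9): VC(D)=(0, 3), own-thread bump on P1 → (0, 4)
merge at F (invoked 11): VC(B)=(0, 1), VC(E)=(0, 4), own-thread bump on P1 → (0, 5)
merge at H (invoked 14): VC(F)=(0, 5), own-thread bump on P1 → (0, 6)
merge at G (invoked 12): VC(A)=(1, 0), VC(E)=(0, 4), own-thread bump on P0 → (2, 4)
target: VC(G) = (2, 4)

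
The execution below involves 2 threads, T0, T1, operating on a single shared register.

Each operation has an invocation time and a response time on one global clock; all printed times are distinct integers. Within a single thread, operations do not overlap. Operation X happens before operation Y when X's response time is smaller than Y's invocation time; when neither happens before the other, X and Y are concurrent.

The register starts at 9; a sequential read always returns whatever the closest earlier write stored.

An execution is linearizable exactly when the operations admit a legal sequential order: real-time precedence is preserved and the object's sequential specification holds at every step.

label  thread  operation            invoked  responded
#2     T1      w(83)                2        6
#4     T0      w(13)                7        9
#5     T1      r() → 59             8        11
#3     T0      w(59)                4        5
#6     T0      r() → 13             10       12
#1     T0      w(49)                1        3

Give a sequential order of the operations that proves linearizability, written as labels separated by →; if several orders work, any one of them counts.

#1 → #2 → #3 → #5 → #4 → #6

after step 1 (#1 w(49)): value 49
after step 2 (#2 w(83)): value 83
after step 3 (#3 w(59)): value 59
after step 4 (#5 r() → 59): value 59
after step 5 (#4 w(13)): value 13
after step 6 (#6 r() → 13): value 13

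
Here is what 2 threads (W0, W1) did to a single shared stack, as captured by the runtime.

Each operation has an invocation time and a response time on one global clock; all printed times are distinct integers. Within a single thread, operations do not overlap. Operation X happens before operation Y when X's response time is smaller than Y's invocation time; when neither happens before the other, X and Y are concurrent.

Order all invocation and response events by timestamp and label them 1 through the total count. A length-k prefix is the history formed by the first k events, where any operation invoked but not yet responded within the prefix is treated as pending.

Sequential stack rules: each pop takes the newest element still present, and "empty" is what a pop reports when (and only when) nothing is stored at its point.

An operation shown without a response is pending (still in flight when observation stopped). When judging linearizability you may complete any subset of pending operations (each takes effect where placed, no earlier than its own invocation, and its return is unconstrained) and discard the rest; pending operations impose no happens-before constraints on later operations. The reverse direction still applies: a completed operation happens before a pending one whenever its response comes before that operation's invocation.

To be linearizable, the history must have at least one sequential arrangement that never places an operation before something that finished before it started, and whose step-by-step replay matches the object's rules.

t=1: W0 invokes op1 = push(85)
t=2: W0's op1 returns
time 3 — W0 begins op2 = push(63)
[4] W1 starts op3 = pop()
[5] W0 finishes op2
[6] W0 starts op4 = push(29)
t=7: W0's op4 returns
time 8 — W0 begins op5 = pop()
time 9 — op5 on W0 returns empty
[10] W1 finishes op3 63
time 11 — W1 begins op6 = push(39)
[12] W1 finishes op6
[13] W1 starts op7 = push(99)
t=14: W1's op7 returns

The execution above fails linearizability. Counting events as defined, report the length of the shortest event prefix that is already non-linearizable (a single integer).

events 1..8 are linearizable; a witness order is op1, op2, op3, op4:
1. op1 push(85), leaving stack <85>
2. op2 push(63), leaving stack <85,63>
3. op3 pop() (pending, included), leaving stack <85>
4. op4 push(29), leaving stack <85,29>
adding event 9 (op5 responds at 9) leaves no legal real-time order
include/drop combinations of the 1 pending operation (op3) were all tried; none helps
sample order op1, op2, op4, op5 (pending dropped) stalls at step 4 — op5 pop() → empty has no legal effect

9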